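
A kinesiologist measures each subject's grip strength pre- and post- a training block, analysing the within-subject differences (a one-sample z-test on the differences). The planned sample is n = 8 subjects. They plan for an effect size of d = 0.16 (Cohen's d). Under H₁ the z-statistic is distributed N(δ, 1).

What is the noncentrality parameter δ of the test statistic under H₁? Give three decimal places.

δ = d·√n = 0.16 × √8 = 0.4525

δ ≈ 0.453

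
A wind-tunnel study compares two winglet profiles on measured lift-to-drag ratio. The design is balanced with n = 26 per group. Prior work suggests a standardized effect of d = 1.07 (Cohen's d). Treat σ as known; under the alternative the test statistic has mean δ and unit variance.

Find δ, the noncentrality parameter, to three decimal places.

The noncentrality parameter scales effect size by the design's sample-size factor: δ = d·√(n/2) = 1.07 × √(26/2) = 3.8579

δ ≈ 3.858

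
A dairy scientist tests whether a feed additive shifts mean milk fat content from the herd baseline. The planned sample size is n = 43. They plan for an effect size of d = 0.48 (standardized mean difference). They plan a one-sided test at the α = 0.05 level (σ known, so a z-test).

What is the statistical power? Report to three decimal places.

Noncentrality parameter: δ = d·√n = 0.48 × √43 = 3.1476
One-sided α = 0.05 → critical value z_{0.05} = 1.645.
Power = P(Z > 1.645 − δ) = Φ(1.503) = 0.9335.

Power ≈ 0.934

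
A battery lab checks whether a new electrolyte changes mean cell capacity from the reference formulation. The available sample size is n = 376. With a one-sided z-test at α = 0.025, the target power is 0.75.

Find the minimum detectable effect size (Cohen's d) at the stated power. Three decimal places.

d ≈ 0.136

Required noncentrality: δ = z_{0.025} + z_{0.25} = 1.960 + 0.674 = 2.634.
δ = d·√n ⇒ d = δ/√n = 2.634/√376 = 0.1359.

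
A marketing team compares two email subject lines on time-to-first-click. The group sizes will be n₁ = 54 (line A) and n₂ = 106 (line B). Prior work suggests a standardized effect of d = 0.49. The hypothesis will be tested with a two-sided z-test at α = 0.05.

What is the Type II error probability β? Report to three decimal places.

Noncentrality parameter: δ = d / √(1/n₁ + 1/n₂) = 0.49 / √(1/54 + 1/106) = 2.9308
Critical value for a two-sided test at α = 0.05: z_{α/2} = 1.960.
Power = Φ(δ − 1.960) + Φ(−δ − 1.960) = Φ(0.971) + Φ(-4.891) = 0.8342 + 0.0000 = 0.8342.
Type II error: β = 1 − power = 1 − 0.8342 = 0.1658.

β ≈ 0.166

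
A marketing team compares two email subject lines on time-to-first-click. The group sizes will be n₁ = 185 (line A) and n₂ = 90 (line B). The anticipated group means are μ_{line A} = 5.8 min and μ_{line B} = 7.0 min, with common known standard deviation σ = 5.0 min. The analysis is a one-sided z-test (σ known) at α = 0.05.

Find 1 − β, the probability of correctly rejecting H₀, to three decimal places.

Power ≈ 0.588

Standardized effect: d = |μ_{line A} − μ_{line B}| / σ = |5.8 − 7.0| / 5.0 = 0.2400
Noncentrality parameter: δ = d / √(1/n₁ + 1/n₂) = 0.2400 / √(1/185 + 1/90) = 1.8675
One-sided α = 0.05 → critical value z_{0.05} = 1.645.
Power = P(Z > 1.645 − δ) = Φ(0.223) = 0.5881.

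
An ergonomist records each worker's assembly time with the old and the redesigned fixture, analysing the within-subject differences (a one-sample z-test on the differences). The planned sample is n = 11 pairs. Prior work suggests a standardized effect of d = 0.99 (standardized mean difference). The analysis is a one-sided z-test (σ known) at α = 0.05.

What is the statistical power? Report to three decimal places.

Noncentrality parameter: δ = d·√n = 0.99 × √11 = 3.2835
Critical value for a one-sided test at α = 0.05: z_α = 1.645.
Power = Φ(δ − 1.645) = Φ(1.639) = 0.9494.

Power ≈ 0.949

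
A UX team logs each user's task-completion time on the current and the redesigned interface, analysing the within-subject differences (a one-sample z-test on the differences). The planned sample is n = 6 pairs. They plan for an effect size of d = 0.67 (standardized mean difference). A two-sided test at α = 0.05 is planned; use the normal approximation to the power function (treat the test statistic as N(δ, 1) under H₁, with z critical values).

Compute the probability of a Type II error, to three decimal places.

Noncentrality parameter: λ = d·√n = 0.67 × √6 = 1.6412
Critical value for a two-sided test at α = 0.05: z_{α/2} = 1.960.
Power = Φ(λ − 1.960) + Φ(−λ − 1.960) = Φ(-0.319) + Φ(-3.601) = 0.3749 + 0.0002 = 0.3751.
Type II error: β = 1 − power = 1 − 0.3751 = 0.6249.

β ≈ 0.625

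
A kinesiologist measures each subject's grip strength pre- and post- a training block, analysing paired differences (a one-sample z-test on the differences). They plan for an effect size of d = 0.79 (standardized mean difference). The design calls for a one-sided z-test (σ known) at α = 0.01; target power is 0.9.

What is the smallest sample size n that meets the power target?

n = 21

For power 0.9 need Φ(δ − z_{0.01}) = 0.9, so δ = z_{0.01} + z_{0.10} = 2.326 + 1.282 = 3.608.
δ = d·√n ⇒ n = (δ/d)² = (3.608 / 0.79)² = 20.86.
Rounding up, n = 21.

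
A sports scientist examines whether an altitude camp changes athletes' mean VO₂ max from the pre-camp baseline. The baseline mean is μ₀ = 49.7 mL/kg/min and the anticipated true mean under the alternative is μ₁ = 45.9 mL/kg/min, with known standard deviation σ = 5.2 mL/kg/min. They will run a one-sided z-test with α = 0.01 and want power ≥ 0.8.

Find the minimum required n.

Standardized effect: d = |μ₁ − μ₀| / σ = |45.9 − 49.7| / 5.2 = 0.7308
Set Φ(δ − 2.326) = 0.8; then δ − 2.326 = Φ⁻¹(0.8) = 0.842, giving δ = 3.168.
δ = d·√n ⇒ n = (δ/d)² = (3.168 / 0.7308)² = 18.79.
Rounding up, n = 19.

n = 19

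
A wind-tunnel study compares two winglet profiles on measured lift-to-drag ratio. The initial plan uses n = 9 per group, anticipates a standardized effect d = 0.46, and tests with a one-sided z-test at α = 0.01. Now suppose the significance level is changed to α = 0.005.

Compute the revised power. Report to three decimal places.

Power ≈ 0.055

δ = d·√(n/2) = 0.46 × √(9/2) = 0.9758 (unchanged). New critical value: z_{0.005} = 2.576.
Revised power = P(Z > 2.576 − δ) = Φ(-1.600) = 0.0548.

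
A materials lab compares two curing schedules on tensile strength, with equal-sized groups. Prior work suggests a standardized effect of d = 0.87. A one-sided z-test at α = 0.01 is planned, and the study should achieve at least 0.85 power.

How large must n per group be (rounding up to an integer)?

n = 30 per group

For power 0.85 need Φ(δ − z_{0.01}) = 0.85, so δ = z_{0.01} + z_{0.15} = 2.326 + 1.036 = 3.363.
δ = d·√(n/2) ⇒ n = 2(δ/d)² = 2 × (3.363 / 0.87)² = 29.88.
Rounding up, n = 30 per group.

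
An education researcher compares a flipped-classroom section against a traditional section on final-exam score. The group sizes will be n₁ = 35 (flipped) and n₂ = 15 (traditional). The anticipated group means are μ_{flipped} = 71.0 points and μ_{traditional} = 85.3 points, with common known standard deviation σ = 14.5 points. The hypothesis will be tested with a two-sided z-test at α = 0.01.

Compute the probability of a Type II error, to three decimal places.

β ≈ 0.268

Standardized effect: d = |μ_{flipped} − μ_{traditional}| / σ = |71.0 − 85.3| / 14.5 = 0.9862
Noncentrality parameter: δ = d / √(1/n₁ + 1/n₂) = 0.9862 / √(1/35 + 1/15) = 3.1957
Critical value for a two-sided test at α = 0.01: z_{α/2} = 2.576.
Power = Φ(δ − 2.576) + Φ(−δ − 2.576) = Φ(0.620) + Φ(-5.772) = 0.7323 + 0.0000 = 0.7323.
Type II error: β = 1 − power = 1 − 0.7323 = 0.2677.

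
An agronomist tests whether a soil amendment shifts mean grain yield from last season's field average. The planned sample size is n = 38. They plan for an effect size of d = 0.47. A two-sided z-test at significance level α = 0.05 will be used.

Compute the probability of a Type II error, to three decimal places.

β ≈ 0.174

Noncentrality parameter: δ = d·√n = 0.47 × √38 = 2.8973
Critical value for a two-sided test at α = 0.05: z_{α/2} = 1.960.
Power = Φ(δ − 1.960) + Φ(−δ − 1.960) = Φ(0.937) + Φ(-4.857) = 0.8257 + 0.0000 = 0.8257.
Type II error: β = 1 − power = 1 − 0.8257 = 0.1743.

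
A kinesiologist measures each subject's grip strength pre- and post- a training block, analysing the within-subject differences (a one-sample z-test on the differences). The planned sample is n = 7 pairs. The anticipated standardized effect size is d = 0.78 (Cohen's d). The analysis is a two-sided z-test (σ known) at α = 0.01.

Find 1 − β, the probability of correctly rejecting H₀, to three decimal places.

Noncentrality parameter: δ = d·√n = 0.78 × √7 = 2.0637
Two-sided α = 0.01 → critical value z_{0.005} = 2.576.
Power = Φ(δ − 2.576) + Φ(−δ − 2.576) = Φ(-0.512) + Φ(-4.640) = 0.3043 + 0.0000 = 0.3043.

Power ≈ 0.304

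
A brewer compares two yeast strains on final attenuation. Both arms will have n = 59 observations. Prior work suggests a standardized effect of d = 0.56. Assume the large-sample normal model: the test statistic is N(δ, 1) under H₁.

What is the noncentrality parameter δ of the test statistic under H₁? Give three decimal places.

δ = d·√(n/2) = 0.56 × √(59/2) = 3.0416

δ ≈ 3.042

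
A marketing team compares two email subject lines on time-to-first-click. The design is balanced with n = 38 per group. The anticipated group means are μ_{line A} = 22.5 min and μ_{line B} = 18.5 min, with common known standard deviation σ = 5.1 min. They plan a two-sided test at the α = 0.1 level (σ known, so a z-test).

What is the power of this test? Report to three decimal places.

Standardized effect: d = |μ_{line A} − μ_{line B}| / σ = |22.5 − 18.5| / 5.1 = 0.7843
Noncentrality parameter: δ = d·√(n/2) = 0.7843 × √(38/2) = 3.4187
Critical value for a two-sided test at α = 0.1: z_{α/2} = 1.645.
Power = Φ(δ − 1.645) + Φ(−δ − 1.645) = Φ(1.774) + Φ(-5.064) = 0.9620 + 0.0000 = 0.9620.

Power ≈ 0.962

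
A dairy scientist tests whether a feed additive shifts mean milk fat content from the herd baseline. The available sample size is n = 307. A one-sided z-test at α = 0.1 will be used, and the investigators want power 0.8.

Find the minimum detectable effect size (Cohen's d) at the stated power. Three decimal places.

Need Φ(δ − 1.282) = 0.8, so δ = 1.282 + 0.842 = 2.123.
δ = d·√n ⇒ d = δ/√n = 2.123/√307 = 0.1212.

d ≈ 0.121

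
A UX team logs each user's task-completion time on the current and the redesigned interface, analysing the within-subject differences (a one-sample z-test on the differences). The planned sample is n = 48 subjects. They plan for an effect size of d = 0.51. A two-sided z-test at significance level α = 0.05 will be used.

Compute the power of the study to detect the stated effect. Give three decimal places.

Power ≈ 0.942

Noncentrality parameter: δ = d·√n = 0.51 × √48 = 3.5334
Critical value for a two-sided test at α = 0.05: z_{α/2} = 1.960.
Power = Φ(δ − 1.960) + Φ(−δ − 1.960) = Φ(1.573) + Φ(-5.493) = 0.9422 + 0.0000 = 0.9422.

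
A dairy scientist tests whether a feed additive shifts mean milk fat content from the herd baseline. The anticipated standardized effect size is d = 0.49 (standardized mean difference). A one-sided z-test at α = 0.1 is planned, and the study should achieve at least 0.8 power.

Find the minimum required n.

n = 19

Set Φ(δ − 1.282) = 0.8; then δ − 1.282 = Φ⁻¹(0.8) = 0.842, giving δ = 2.123.
δ = d·√n ⇒ n = (δ/d)² = (2.123 / 0.49)² = 18.77.
Round up to the next whole unit.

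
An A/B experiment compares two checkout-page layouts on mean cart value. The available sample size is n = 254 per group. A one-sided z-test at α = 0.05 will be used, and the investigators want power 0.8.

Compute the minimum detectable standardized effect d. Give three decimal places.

d ≈ 0.221

Need Φ(δ − 1.645) = 0.8, so δ = 1.645 + 0.842 = 2.486.
δ = d·√(n/2) ⇒ d = δ/√(n/2) = 2.486/√(254/2) = 0.2206.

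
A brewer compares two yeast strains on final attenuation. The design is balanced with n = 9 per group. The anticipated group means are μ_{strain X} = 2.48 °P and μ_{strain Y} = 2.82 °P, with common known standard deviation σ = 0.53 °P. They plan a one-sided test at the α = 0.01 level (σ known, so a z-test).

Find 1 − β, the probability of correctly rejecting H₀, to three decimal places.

Standardized effect: d = |μ_{strain X} − μ_{strain Y}| / σ = |2.48 − 2.82| / 0.53 = 0.6415
Noncentrality parameter: δ = d·√(n/2) = 0.6415 × √(9/2) = 1.3608
Critical value for a one-sided test at α = 0.01: z_α = 2.326.
Power = Φ(δ − 2.326) = Φ(-0.966) = 0.1671.

Power ≈ 0.167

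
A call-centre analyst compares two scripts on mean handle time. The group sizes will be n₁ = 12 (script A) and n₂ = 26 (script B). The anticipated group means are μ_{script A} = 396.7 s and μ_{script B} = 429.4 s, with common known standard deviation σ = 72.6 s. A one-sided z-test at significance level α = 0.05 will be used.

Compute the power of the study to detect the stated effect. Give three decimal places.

Power ≈ 0.362

Standardized effect: d = |μ_{script A} − μ_{script B}| / σ = |396.7 − 429.4| / 72.6 = 0.4504
Noncentrality parameter: δ = d / √(1/n₁ + 1/n₂) = 0.4504 / √(1/12 + 1/26) = 1.2906
Critical value for a one-sided test at α = 0.05: z_α = 1.645.
Power = P(Z > 1.645 − δ) = Φ(-0.354) = 0.3616.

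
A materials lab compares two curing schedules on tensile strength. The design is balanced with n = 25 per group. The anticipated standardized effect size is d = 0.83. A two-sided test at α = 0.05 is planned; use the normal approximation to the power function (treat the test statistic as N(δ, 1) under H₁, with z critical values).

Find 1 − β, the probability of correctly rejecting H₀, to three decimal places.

Power ≈ 0.835

Noncentrality parameter: δ = d·√(n/2) = 0.83 × √(25/2) = 2.9345
Critical value for a two-sided test at α = 0.05: z_{α/2} = 1.960.
Power = Φ(δ − 1.960) + Φ(−δ − 1.960) = Φ(0.975) + Φ(-4.894) = 0.8351 + 0.0000 = 0.8351.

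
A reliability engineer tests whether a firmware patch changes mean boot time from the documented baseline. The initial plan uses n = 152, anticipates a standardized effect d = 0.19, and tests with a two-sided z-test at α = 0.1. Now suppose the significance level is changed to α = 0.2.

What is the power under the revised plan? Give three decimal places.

Power ≈ 0.856

δ = d·√n = 0.19 × √152 = 2.3425 (unchanged). New critical value: z_{0.1} = 1.282.
Revised power = Φ(δ − 1.282) + Φ(−δ − 1.282) = Φ(1.061) + Φ(-3.624) = 0.8556 + 0.0001 = 0.8558.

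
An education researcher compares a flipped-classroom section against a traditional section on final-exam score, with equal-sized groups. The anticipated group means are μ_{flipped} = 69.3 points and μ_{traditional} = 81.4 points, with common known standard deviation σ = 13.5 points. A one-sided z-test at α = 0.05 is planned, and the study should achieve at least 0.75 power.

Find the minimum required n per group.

Standardized effect: d = |μ_{flipped} − μ_{traditional}| / σ = |69.3 − 81.4| / 13.5 = 0.8963
Set Φ(δ − 1.645) = 0.75; then δ − 1.645 = Φ⁻¹(0.75) = 0.674, giving δ = 2.319.
δ = d·√(n/2) ⇒ n = 2(δ/d)² = 2 × (2.319 / 0.8963)² = 13.39.
Rounding up, n = 14 per group.

n = 14 per group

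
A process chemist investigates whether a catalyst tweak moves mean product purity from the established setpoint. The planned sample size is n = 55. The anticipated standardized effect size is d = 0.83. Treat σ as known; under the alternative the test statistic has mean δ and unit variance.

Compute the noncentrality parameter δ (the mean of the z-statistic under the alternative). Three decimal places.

δ = d·√n = 0.83 × √55 = 6.1554

δ ≈ 6.155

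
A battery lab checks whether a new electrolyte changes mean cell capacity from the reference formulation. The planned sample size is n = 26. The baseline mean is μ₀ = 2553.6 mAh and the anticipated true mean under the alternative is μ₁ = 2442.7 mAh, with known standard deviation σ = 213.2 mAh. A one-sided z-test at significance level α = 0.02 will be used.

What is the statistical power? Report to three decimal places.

Power ≈ 0.725

Standardized effect: d = |μ₁ − μ₀| / σ = |2442.7 − 2553.6| / 213.2 = 0.5202
Noncentrality parameter: δ = d·√n = 0.5202 × √26 = 2.6524
Critical value for a one-sided test at α = 0.02: z_α = 2.054.
Power = Φ(δ − 2.054) = Φ(0.599) = 0.7253.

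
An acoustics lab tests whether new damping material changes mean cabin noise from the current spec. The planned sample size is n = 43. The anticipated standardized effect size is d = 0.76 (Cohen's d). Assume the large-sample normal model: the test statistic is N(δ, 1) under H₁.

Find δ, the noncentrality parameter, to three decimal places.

The noncentrality parameter scales effect size by the design's sample-size factor: δ = d·√n = 0.76 × √43 = 4.9837

δ ≈ 4.984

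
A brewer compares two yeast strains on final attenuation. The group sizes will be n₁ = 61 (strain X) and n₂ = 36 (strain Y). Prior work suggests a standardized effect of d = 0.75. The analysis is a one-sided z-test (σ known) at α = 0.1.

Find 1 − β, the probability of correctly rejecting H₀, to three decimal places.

Noncentrality parameter: δ = d / √(1/n₁ + 1/n₂) = 0.75 / √(1/61 + 1/36) = 3.5685
Critical value for a one-sided test at α = 0.1: z_α = 1.282.
Power = Φ(δ − 1.282) = Φ(2.287) = 0.9889.

Power ≈ 0.989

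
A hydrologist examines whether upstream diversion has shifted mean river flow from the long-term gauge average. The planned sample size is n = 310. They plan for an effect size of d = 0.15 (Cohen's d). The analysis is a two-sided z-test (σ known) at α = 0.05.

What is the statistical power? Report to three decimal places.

Power ≈ 0.752

Noncentrality parameter: δ = d·√n = 0.15 × √310 = 2.6410
Critical value for a two-sided test at α = 0.05: z_{α/2} = 1.960.
Power = Φ(δ − 1.960) + Φ(−δ − 1.960) = Φ(0.681) + Φ(-4.601) = 0.7521 + 0.0000 = 0.7521.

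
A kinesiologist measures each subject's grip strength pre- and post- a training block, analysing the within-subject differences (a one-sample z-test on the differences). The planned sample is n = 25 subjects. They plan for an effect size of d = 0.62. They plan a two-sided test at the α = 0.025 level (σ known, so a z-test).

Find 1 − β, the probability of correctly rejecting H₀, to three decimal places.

Power ≈ 0.805

Noncentrality parameter: δ = d·√n = 0.62 × √25 = 3.1000
Critical value for a two-sided test at α = 0.025: z_{α/2} = 2.241.
Power = Φ(δ − 2.241) + Φ(−δ − 2.241) = Φ(0.859) + Φ(-5.341) = 0.8047 + 0.0000 = 0.8047.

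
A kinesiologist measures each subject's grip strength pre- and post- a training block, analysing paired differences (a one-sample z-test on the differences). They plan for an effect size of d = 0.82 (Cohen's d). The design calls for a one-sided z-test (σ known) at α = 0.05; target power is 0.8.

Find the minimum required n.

n = 10

For power 0.8 need Φ(δ − z_{0.05}) = 0.8, so δ = z_{0.05} + z_{0.20} = 1.645 + 0.842 = 2.486.
δ = d·√n ⇒ n = (δ/d)² = (2.486 / 0.82)² = 9.19.
Rounding up, n = 10.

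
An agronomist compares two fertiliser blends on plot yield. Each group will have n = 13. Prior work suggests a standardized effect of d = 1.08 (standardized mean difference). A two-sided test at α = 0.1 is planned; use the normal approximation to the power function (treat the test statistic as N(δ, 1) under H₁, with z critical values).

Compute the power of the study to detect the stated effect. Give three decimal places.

Noncentrality parameter: δ = d·√(n/2) = 1.08 × √(13/2) = 2.7535
Two-sided α = 0.1 → critical value z_{0.05} = 1.645.
Power = Φ(δ − 1.645) + Φ(−δ − 1.645) = Φ(1.109) + Φ(-4.398) = 0.8662 + 0.0000 = 0.8662.

Power ≈ 0.866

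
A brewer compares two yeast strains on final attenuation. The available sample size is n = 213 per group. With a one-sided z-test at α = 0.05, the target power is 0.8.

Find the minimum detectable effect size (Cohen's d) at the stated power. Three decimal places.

d ≈ 0.241

Need Φ(δ − 1.645) = 0.8, so δ = 1.645 + 0.842 = 2.486.
δ = d·√(n/2) ⇒ d = δ/√(n/2) = 2.486/√(213/2) = 0.2409.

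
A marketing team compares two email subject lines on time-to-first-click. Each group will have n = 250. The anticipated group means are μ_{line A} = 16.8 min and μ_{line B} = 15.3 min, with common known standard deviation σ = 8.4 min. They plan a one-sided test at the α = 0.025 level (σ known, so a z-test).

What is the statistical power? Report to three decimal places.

Standardized effect: d = |μ_{line A} − μ_{line B}| / σ = |16.8 − 15.3| / 8.4 = 0.1786
Noncentrality parameter: δ = d·√(n/2) = 0.1786 × √(250/2) = 1.9965
Critical value for a one-sided test at α = 0.025: z_α = 1.960.
Power = P(Z > 1.960 − δ) = Φ(0.037) = 0.5146.

Power ≈ 0.515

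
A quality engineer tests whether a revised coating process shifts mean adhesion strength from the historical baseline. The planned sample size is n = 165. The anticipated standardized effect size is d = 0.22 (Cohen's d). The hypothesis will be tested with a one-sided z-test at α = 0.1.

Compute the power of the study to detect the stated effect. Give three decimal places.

Noncentrality parameter: δ = d·√n = 0.22 × √165 = 2.8260
Critical value for a one-sided test at α = 0.1: z_α = 1.282.
Power = Φ(δ − 1.282) = Φ(1.544) = 0.9388.

Power ≈ 0.939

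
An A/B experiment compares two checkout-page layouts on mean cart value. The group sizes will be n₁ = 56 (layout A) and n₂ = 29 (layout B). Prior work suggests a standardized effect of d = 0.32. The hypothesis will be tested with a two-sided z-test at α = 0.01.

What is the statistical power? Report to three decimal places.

Power ≈ 0.120

Noncentrality parameter: δ = d / √(1/n₁ + 1/n₂) = 0.32 / √(1/56 + 1/29) = 1.3987
Critical value for a two-sided test at α = 0.01: z_{α/2} = 2.576.
Power = Φ(δ − 2.576) + Φ(−δ − 2.576) = Φ(-1.177) + Φ(-3.975) = 0.1196 + 0.0000 = 0.1196.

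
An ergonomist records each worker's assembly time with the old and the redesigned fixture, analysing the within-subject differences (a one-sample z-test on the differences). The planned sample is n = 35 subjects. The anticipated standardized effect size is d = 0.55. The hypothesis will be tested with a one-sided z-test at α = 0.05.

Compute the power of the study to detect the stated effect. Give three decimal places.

Noncentrality parameter: λ = d·√n = 0.55 × √35 = 3.2538
Critical value for a one-sided test at α = 0.05: z_α = 1.645.
Power = P(Z > 1.645 − λ) = Φ(1.609) = 0.9462.

Power ≈ 0.946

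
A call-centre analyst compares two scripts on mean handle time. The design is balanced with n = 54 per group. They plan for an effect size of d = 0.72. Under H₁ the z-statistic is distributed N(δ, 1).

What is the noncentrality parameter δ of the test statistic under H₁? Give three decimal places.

The noncentrality parameter scales effect size by the design's sample-size factor: δ = d·√(n/2) = 0.72 × √(54/2) = 3.7412

δ ≈ 3.741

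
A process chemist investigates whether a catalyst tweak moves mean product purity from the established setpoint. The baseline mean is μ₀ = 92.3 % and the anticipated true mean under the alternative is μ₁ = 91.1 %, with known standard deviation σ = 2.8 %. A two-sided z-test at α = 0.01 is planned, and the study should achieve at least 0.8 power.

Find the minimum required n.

n = 64

Standardized effect: d = |μ₁ − μ₀| / σ = |91.1 − 92.3| / 2.8 = 0.4286
Set Φ(δ − 2.576) = 0.8; then δ − 2.576 = Φ⁻¹(0.8) = 0.842, giving δ = 3.417.
(The Φ(−δ − z_{α/2}) term is vanishingly small for δ > 0 and is dropped in the standard sample-size formula.)
δ = d·√n ⇒ n = (δ/d)² = (3.417 / 0.4286)² = 63.59.
Rounding up, n = 64.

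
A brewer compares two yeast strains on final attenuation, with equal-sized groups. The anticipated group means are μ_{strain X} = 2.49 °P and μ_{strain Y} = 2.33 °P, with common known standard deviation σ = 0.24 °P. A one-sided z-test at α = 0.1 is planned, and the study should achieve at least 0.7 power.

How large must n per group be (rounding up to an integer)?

n = 15 per group

Standardized effect: d = |μ_{strain X} − μ_{strain Y}| / σ = |2.49 − 2.33| / 0.24 = 0.6667
Set Φ(δ − 1.282) = 0.7; then δ − 1.282 = Φ⁻¹(0.7) = 0.524, giving δ = 1.806.
δ = d·√(n/2) ⇒ n = 2(δ/d)² = 2 × (1.806 / 0.6667)² = 14.68.
Round up to the next whole unit.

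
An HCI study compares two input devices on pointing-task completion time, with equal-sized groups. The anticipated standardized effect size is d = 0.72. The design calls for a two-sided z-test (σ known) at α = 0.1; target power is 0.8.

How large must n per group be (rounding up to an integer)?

Set Φ(δ − 1.645) = 0.8; then δ − 1.645 = Φ⁻¹(0.8) = 0.842, giving δ = 2.486.
(Ignoring the negligible lower-tail rejection probability gives the usual closed-form inversion.)
δ = d·√(n/2) ⇒ n = 2(δ/d)² = 2 × (2.486 / 0.72)² = 23.85.
Round up to the next whole unit.

n = 24 per group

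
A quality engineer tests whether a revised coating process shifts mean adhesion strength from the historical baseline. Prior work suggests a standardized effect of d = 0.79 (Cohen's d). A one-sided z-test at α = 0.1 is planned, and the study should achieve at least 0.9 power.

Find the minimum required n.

n = 11

Set Φ(δ − 1.282) = 0.9; then δ − 1.282 = Φ⁻¹(0.9) = 1.282, giving δ = 2.563.
δ = d·√n ⇒ n = (δ/d)² = (2.563 / 0.79)² = 10.53.
Rounding up, n = 11.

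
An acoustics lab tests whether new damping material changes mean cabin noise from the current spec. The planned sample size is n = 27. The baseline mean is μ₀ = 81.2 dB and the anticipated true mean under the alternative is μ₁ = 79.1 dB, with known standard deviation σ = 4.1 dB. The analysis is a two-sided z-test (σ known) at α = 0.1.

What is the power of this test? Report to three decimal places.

Power ≈ 0.845

Standardized effect: d = |μ₁ − μ₀| / σ = |79.1 − 81.2| / 4.1 = 0.5122
Noncentrality parameter: δ = d·√n = 0.5122 × √27 = 2.6614
Critical value for a two-sided test at α = 0.1: z_{α/2} = 1.645.
Power = Φ(δ − 1.645) + Φ(−δ − 1.645) = Φ(1.017) + Φ(-4.306) = 0.8453 + 0.0000 = 0.8453.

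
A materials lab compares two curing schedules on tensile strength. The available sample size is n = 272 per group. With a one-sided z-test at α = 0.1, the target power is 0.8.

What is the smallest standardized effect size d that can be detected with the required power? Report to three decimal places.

Required noncentrality: δ = z_{0.1} + z_{0.20} = 1.282 + 0.842 = 2.123.
δ = d·√(n/2) ⇒ d = δ/√(n/2) = 2.123/√(272/2) = 0.1821.

d ≈ 0.182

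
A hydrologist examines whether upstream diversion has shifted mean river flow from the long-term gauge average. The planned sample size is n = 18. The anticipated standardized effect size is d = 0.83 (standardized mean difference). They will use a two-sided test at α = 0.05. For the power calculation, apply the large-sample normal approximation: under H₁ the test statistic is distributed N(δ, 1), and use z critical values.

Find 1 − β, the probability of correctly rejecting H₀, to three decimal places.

Noncentrality parameter: δ = d·√n = 0.83 × √18 = 3.5214
Critical value for a two-sided test at α = 0.05: z_{α/2} = 1.960.
Power = Φ(δ − 1.960) + Φ(−δ − 1.960) = Φ(1.561) + Φ(-5.481) = 0.9408 + 0.0000 = 0.9408.

Power ≈ 0.941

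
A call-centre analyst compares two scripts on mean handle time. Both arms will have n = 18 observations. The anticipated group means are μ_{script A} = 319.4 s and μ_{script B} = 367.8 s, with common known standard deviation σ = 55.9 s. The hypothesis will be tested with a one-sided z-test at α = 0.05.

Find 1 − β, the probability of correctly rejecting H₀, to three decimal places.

Standardized effect: d = |μ_{script A} − μ_{script B}| / σ = |319.4 − 367.8| / 55.9 = 0.8658
Noncentrality parameter: δ = d·√(n/2) = 0.8658 × √(18/2) = 2.5975
Critical value for a one-sided test at α = 0.05: z_α = 1.645.
Power = P(Z > 1.645 − δ) = Φ(0.953) = 0.8296.

Power ≈ 0.830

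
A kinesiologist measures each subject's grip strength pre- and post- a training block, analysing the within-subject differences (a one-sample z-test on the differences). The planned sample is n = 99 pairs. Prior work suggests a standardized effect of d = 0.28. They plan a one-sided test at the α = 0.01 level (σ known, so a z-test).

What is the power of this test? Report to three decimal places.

Noncentrality parameter: δ = d·√n = 0.28 × √99 = 2.7860
Critical value for a one-sided test at α = 0.01: z_α = 2.326.
Power = Φ(δ − 2.326) = Φ(0.460) = 0.6771.

Power ≈ 0.677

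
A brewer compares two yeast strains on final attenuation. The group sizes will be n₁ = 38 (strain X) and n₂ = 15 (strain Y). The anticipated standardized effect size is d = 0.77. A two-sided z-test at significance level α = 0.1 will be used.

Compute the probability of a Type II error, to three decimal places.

Noncentrality parameter: δ = d / √(1/n₁ + 1/n₂) = 0.77 / √(1/38 + 1/15) = 2.5252
Two-sided α = 0.1 → critical value z_{0.05} = 1.645.
Power = Φ(δ − 1.645) + Φ(−δ − 1.645) = Φ(0.880) + Φ(-4.170) = 0.8107 + 0.0000 = 0.8107.
Type II error: β = 1 − power = 1 − 0.8107 = 0.1893.

β ≈ 0.189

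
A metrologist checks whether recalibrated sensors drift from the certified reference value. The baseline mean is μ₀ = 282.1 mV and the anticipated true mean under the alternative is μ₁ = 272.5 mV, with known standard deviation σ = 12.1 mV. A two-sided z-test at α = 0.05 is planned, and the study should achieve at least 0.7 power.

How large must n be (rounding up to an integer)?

Standardized effect: d = |μ₁ − μ₀| / σ = |272.5 − 282.1| / 12.1 = 0.7934
Set Φ(δ − 1.960) = 0.7; then δ − 1.960 = Φ⁻¹(0.7) = 0.524, giving δ = 2.484.
(For δ > 0 the lower-tail rejection region contributes negligibly to power, so the one-term inversion is standard.)
δ = d·√n ⇒ n = (δ/d)² = (2.484 / 0.7934)² = 9.81.
Round up to the next whole unit.

n = 10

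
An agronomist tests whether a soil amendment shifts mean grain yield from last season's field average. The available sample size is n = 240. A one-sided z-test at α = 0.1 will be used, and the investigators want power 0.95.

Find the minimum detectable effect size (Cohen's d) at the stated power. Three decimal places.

d ≈ 0.189

Required noncentrality: δ = z_{0.1} + z_{0.05} = 1.282 + 1.645 = 2.926.
δ = d·√n ⇒ d = δ/√n = 2.926/√240 = 0.1889.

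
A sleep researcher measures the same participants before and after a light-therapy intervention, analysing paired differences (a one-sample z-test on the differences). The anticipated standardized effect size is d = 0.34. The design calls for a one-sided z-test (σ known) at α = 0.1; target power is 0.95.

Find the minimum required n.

n = 75

Set Φ(δ − 1.282) = 0.95; then δ − 1.282 = Φ⁻¹(0.95) = 1.645, giving δ = 2.926.
δ = d·√n ⇒ n = (δ/d)² = (2.926 / 0.34)² = 74.08.
Rounding up, n = 75.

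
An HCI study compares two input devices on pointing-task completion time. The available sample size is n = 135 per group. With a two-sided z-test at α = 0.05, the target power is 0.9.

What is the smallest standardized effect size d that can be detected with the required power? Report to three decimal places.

Required noncentrality: δ = z_{0.025} + z_{0.10} = 1.960 + 1.282 = 3.242.
(The second rejection-region term Φ(−δ − z_{α/2}) is negligible and dropped.)
δ = d·√(n/2) ⇒ d = δ/√(n/2) = 3.242/√(135/2) = 0.3945.

d ≈ 0.395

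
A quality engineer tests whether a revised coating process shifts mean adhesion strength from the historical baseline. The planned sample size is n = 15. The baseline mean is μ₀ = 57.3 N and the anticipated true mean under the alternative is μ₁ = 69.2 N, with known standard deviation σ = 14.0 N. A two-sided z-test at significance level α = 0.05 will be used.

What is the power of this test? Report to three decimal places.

Standardized effect: d = |μ₁ − μ₀| / σ = |69.2 − 57.3| / 14.0 = 0.8500
Noncentrality parameter: λ = d·√n = 0.8500 × √15 = 3.2920
Two-sided α = 0.05 → critical value z_{0.025} = 1.960.
Power = Φ(λ − 1.960) + Φ(−λ − 1.960) = Φ(1.332) + Φ(-5.252) = 0.9086 + 0.0000 = 0.9086.

Power ≈ 0.909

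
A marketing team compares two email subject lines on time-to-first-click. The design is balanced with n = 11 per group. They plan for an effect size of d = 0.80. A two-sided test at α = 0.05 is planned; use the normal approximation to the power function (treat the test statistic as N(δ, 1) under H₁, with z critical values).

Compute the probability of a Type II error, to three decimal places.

β ≈ 0.533

Noncentrality parameter: δ = d·√(n/2) = 0.80 × √(11/2) = 1.8762
Two-sided α = 0.05 → critical value z_{0.025} = 1.960.
Power = Φ(δ − 1.960) + Φ(−δ − 1.960) = Φ(-0.084) + Φ(-3.836) = 0.4666 + 0.0001 = 0.4667.
Type II error: β = 1 − power = 1 − 0.4667 = 0.5333.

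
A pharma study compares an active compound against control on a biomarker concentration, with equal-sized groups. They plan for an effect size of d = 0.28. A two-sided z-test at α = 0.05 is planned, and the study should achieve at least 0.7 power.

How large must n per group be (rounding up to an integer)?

Set Φ(δ − 1.960) = 0.7; then δ − 1.960 = Φ⁻¹(0.7) = 0.524, giving δ = 2.484.
(The Φ(−δ − z_{α/2}) term is vanishingly small for δ > 0 and is dropped in the standard sample-size formula.)
δ = d·√(n/2) ⇒ n = 2(δ/d)² = 2 × (2.484 / 0.28)² = 157.45.
Rounding up, n = 158 per group.

n = 158 per group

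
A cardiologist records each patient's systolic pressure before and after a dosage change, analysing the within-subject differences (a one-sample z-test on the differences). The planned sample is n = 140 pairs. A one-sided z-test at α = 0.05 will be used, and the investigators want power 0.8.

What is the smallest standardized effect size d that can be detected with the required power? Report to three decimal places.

Need Φ(δ − 1.645) = 0.8, so δ = 1.645 + 0.842 = 2.486.
δ = d·√n ⇒ d = δ/√n = 2.486/√140 = 0.2101.

d ≈ 0.210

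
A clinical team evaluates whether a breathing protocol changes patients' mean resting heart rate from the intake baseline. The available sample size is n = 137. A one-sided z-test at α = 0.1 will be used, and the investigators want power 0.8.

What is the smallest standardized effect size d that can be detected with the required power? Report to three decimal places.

Need Φ(δ − 1.282) = 0.8, so δ = 1.282 + 0.842 = 2.123.
δ = d·√n ⇒ d = δ/√n = 2.123/√137 = 0.1814.

d ≈ 0.181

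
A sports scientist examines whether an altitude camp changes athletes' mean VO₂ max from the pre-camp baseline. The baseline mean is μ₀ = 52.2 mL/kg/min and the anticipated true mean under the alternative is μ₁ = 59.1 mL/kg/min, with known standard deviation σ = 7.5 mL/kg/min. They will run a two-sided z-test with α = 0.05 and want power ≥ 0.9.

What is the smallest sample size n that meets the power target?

Standardized effect: d = |μ₁ − μ₀| / σ = |59.1 − 52.2| / 7.5 = 0.9200
Set Φ(δ − 1.960) = 0.9; then δ − 1.960 = Φ⁻¹(0.9) = 1.282, giving δ = 3.242.
(The Φ(−δ − z_{α/2}) term is vanishingly small for δ > 0 and is dropped in the standard sample-size formula.)
δ = d·√n ⇒ n = (δ/d)² = (3.242 / 0.9200)² = 12.41.
Round up to the next whole unit.

n = 13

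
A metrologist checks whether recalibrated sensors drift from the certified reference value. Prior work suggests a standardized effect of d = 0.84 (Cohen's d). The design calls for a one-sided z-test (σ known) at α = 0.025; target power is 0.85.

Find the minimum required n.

n = 13

Set Φ(δ − 1.960) = 0.85; then δ − 1.960 = Φ⁻¹(0.85) = 1.036, giving δ = 2.996.
δ = d·√n ⇒ n = (δ/d)² = (2.996 / 0.84)² = 12.72.
Rounding up, n = 13.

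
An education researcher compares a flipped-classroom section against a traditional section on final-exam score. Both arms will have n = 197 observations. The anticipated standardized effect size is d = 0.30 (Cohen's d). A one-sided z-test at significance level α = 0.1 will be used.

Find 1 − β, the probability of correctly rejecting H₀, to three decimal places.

Noncentrality parameter: λ = d·√(n/2) = 0.30 × √(197/2) = 2.9774
One-sided α = 0.1 → critical value z_{0.1} = 1.282.
Power = Φ(λ − 1.282) = Φ(1.696) = 0.9550.

Power ≈ 0.955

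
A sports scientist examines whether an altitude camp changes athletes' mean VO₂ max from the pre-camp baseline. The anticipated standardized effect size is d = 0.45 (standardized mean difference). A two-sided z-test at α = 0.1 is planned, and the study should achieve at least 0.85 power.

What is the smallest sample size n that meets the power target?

n = 36

For power 0.85 need Φ(δ − z_{0.05}) = 0.85, so δ = z_{0.05} + z_{0.15} = 1.645 + 1.036 = 2.681.
(The Φ(−δ − z_{α/2}) term is vanishingly small for δ > 0 and is dropped in the standard sample-size formula.)
δ = d·√n ⇒ n = (δ/d)² = (2.681 / 0.45)² = 35.50.
Rounding up, n = 36.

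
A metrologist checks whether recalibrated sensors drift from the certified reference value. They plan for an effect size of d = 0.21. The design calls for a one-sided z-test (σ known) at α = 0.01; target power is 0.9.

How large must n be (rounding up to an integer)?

n = 296

Set Φ(δ − 2.326) = 0.9; then δ − 2.326 = Φ⁻¹(0.9) = 1.282, giving δ = 3.608.
δ = d·√n ⇒ n = (δ/d)² = (3.608 / 0.21)² = 295.17.
Rounding up, n = 296.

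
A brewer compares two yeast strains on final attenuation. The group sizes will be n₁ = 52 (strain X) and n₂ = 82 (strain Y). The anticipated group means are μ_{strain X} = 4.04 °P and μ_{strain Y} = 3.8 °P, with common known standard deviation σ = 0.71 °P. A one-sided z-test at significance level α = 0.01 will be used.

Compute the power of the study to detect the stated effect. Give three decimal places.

Power ≈ 0.337

Standardized effect: d = |μ_{strain X} − μ_{strain Y}| / σ = |4.04 − 3.8| / 0.71 = 0.3380
Noncentrality parameter: δ = d / √(1/n₁ + 1/n₂) = 0.3380 / √(1/52 + 1/82) = 1.9068
Critical value for a one-sided test at α = 0.01: z_α = 2.326.
Power = Φ(δ − 2.326) = Φ(-0.420) = 0.3374.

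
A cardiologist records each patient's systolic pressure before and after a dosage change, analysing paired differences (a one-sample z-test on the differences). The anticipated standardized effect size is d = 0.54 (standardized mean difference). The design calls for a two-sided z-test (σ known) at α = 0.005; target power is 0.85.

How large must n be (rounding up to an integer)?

Set Φ(δ − 2.807) = 0.85; then δ − 2.807 = Φ⁻¹(0.85) = 1.036, giving δ = 3.843.
(Ignoring the negligible lower-tail rejection probability gives the usual closed-form inversion.)
δ = d·√n ⇒ n = (δ/d)² = (3.843 / 0.54)² = 50.66.
Round up to the next whole unit.

n = 51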